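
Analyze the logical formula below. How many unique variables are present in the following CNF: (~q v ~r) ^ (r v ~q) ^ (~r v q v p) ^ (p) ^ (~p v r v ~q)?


Identify each variable that appears in the formula.
Variables found: p, q, r
Count = 3

3


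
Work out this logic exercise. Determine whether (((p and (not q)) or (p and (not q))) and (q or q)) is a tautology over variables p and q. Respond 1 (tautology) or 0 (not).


Check all 4 assignments:
p=0, q=0: 0
p=0, q=1: 0
p=1, q=0: 0
p=1, q=1: 0
Satisfying count = 0/4.
Tautology iff count = 4: no.

0


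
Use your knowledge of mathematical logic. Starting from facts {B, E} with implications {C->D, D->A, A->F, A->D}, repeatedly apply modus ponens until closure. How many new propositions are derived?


Initial facts: {B, E}
Apply modus ponens to closure:
  (no implication fires)
Final known: {B, E}
New propositions: {(none)}
Count = 0

0


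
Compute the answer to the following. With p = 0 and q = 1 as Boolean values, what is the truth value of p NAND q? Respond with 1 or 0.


p = 0, q = 1
Operation: p NAND q
Evaluate: 0 NAND 1 = 1

1


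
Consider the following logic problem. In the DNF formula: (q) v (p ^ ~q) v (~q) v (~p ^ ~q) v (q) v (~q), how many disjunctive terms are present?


A DNF formula is a disjunction of terms (conjunctions).
Terms are separated by v.
Counting the disjuncts: 6 terms.

6


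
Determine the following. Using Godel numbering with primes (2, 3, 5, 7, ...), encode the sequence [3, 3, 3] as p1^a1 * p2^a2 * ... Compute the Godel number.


Encode each element as an exponent of the corresponding prime:
  2^3 = 8
  3^3 = 27
  5^3 = 125
Product = 8 * 27 * 125 = 27000

27000


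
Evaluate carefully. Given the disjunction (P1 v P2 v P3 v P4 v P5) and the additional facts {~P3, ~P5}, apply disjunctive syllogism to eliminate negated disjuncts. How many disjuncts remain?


Original disjuncts (5): P1, P2, P3, P4, P5
Negated (eliminate): ~P3, ~P5
Remaining disjuncts: P1, P2, P4
Count = 5 - 2 = 3

3


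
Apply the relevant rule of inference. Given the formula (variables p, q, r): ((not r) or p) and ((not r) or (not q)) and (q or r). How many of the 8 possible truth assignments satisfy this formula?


Evaluate all 8 assignments for p, q, r:
p=0, q=0, r=0: 0
p=0, q=0, r=1: 0
p=0, q=1, r=0: 1
p=0, q=1, r=1: 0
p=1, q=0, r=0: 0
p=1, q=0, r=1: 1
p=1, q=1, r=0: 1
p=1, q=1, r=1: 0
Satisfying count = 3

3


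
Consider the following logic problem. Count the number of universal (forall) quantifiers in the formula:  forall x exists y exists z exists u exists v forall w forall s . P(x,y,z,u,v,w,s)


Quantifier prefix: forall x exists y exists z exists u exists v forall w forall s
Mark each quantifier type:
  U E E E E U U
Universal count = 3, Existential count = 4
Asked for universal (forall) quantifiers: 3

3


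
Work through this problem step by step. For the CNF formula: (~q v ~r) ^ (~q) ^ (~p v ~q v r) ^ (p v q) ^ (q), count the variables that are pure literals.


Check each variable for pure literal status:
p: mixed (not pure)
q: mixed (not pure)
r: mixed (not pure)
Pure literal count = 0

0


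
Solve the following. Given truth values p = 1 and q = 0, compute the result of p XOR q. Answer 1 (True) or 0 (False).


p = 1, q = 0
Operation: p XOR q
Evaluate: 1 XOR 0 = 1

1


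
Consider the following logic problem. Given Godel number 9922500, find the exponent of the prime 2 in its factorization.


Factorize 9922500 by dividing by 2 repeatedly.
Division steps: 2 divides 9922500 exactly 2 time(s).
Exponent of 2 = 2

2


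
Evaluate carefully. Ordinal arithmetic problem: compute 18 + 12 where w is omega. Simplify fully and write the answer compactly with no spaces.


Compute 18 + 12.
Ordinal + is associative but NOT commutative; for finite n>0, n + w = w but w + n stays w+n.
Both operands finite; ordinal + agrees with natural +: 18 + 12 = 30.
Result = 30

30


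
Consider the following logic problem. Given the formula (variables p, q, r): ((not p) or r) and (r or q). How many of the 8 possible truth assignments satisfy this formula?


Evaluate all 8 assignments for p, q, r:
p=0, q=0, r=0: 0
p=0, q=0, r=1: 1
p=0, q=1, r=0: 1
p=0, q=1, r=1: 1
p=1, q=0, r=0: 0
p=1, q=0, r=1: 1
p=1, q=1, r=0: 0
p=1, q=1, r=1: 1
Satisfying count = 5

5


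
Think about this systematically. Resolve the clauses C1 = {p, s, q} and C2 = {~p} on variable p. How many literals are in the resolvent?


Remove p from C1 and ~p from C2.
C1 remainder: {s, q}
C2 remainder: {}
Union (resolvent): {q, s}
Resolvent has 2 literal(s).

2


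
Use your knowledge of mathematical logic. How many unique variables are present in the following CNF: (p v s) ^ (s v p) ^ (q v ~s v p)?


Identify each variable that appears in the formula.
Variables found: p, q, s
Count = 3

3


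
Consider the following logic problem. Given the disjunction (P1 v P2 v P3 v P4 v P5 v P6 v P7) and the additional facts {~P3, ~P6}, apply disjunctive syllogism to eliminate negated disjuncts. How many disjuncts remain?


Original disjuncts (7): P1, P2, P3, P4, P5, P6, P7
Negated (eliminate): ~P3, ~P6
Remaining disjuncts: P1, P2, P4, P5, P7
Count = 7 - 2 = 5

5


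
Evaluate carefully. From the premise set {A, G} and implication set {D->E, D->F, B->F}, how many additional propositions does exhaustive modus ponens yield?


Initial facts: {A, G}
Apply modus ponens to closure:
  (no implication fires)
Final known: {A, G}
New propositions: {(none)}
Count = 0

0


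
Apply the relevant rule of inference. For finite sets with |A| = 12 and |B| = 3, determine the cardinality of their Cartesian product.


The Cartesian product A x B contains all ordered pairs (a, b).
|A x B| = |A| * |B| = 12 * 3 = 36

36


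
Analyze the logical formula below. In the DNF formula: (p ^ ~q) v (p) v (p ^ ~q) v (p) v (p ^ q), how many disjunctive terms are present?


A DNF formula is a disjunction of terms (conjunctions).
Terms are separated by v.
Counting the disjuncts: 5 terms.

5


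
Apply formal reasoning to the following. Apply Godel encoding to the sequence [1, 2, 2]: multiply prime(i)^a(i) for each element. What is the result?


Encode each element as an exponent of the corresponding prime:
  2^1 = 2
  3^2 = 9
  5^2 = 25
Product = 2 * 9 * 25 = 450

450


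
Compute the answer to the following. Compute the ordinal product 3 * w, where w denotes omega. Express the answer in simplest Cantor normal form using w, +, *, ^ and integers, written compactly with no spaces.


Compute 3 * w.
Ordinal * is associative and left-distributive over +, but NOT commutative; for finite n>1, n*w = w but w*n stays w*n.
For finite n>0, n * w = sup{n*k : k<w} = w. So 3 * w = w.
Result = w

w


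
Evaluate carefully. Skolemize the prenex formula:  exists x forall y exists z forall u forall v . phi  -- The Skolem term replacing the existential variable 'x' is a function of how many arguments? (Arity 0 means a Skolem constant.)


Quantifier prefix: exists x forall y exists z forall u forall v
'x' is existentially quantified at position 1.
No universal quantifiers precede it.
Skolem function arity = 0 (a Skolem constant)

0


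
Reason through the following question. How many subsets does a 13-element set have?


The power set of a set with n elements has 2^n elements.
|P(S)| = 2^13 = 8192

8192


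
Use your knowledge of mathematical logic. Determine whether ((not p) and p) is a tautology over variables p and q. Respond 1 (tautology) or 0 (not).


Check all 4 assignments:
p=0, q=0: 0
p=0, q=1: 0
p=1, q=0: 0
p=1, q=1: 0
Satisfying count = 0/4.
Tautology iff count = 4: no.

0


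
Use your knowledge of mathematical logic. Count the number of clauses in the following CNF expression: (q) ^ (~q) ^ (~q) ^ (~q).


A CNF formula is a conjunction of clauses.
Clauses are separated by ^.
Counting the conjuncts: 4 clauses.

4


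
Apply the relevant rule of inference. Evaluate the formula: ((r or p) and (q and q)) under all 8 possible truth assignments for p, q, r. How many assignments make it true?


Check all 8 assignments:
p=0, q=0, r=0: 0
p=0, q=0, r=1: 0
p=0, q=1, r=0: 0
p=0, q=1, r=1: 1
p=1, q=0, r=0: 0
p=1, q=0, r=1: 0
p=1, q=1, r=0: 1
p=1, q=1, r=1: 1
Count of True = 3

3


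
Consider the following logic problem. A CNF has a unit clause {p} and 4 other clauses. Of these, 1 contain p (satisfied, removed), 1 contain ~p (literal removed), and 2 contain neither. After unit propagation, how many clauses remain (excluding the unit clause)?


Satisfied (removed): 1
Shortened (remain): 1
Unchanged (remain): 2
Remaining = 1 + 2 = 3

3


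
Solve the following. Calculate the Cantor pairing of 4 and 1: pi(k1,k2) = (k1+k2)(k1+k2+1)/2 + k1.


k1 + k2 = 5
(k1+k2)(k1+k2+1)/2 = 5 * 6 / 2 = 15
pi = 15 + 4 = 19

19


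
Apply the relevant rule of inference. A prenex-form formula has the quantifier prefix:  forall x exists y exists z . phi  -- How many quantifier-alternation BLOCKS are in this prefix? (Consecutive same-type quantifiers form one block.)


Quantifier-type sequence: A E E  (A=forall, E=exists)
Group into maximal same-type runs:
  Ax1 | Ex2
Number of blocks = 2

2


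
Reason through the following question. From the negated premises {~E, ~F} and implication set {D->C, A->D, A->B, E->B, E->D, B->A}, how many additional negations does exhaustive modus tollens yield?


Initial negated facts: {~E, ~F}
Apply modus tollens to closure:
  (no implication fires)
Final negated: {~E, ~F}
New negations: {(none)}
Count = 0

0


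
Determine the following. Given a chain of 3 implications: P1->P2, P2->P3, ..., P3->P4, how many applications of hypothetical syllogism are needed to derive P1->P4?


With 3 implications in a chain connecting 4 propositions:
P1->P2, P2->P3, ..., P3->P4
Steps needed = (number of implications) - 1 = 3 - 1 = 2

2


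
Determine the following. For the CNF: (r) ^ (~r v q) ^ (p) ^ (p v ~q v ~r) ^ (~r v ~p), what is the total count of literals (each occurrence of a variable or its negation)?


Counting literals in each clause:
Clause 1: 1 literal(s)
Clause 2: 2 literal(s)
Clause 3: 1 literal(s)
Clause 4: 3 literal(s)
Clause 5: 2 literal(s)
Total = 9

9


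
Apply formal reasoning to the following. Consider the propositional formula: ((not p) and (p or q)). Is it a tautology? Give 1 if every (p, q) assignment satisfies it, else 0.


Check all 4 assignments:
p=0, q=0: 0
p=0, q=1: 1
p=1, q=0: 0
p=1, q=1: 0
Satisfying count = 1/4.
Tautology iff count = 4: no.

0


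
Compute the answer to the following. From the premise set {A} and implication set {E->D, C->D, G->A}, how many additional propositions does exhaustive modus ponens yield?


Initial facts: {A}
Apply modus ponens to closure:
  (no implication fires)
Final known: {A}
New propositions: {(none)}
Count = 0

0


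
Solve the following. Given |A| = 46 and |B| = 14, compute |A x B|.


The Cartesian product A x B contains all ordered pairs (a, b).
|A x B| = |A| * |B| = 46 * 14 = 644

644


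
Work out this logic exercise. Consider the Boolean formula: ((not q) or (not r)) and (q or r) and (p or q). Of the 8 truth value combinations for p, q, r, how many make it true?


Evaluate all 8 assignments for p, q, r:
p=0, q=0, r=0: 0
p=0, q=0, r=1: 0
p=0, q=1, r=0: 1
p=0, q=1, r=1: 0
p=1, q=0, r=0: 0
p=1, q=0, r=1: 1
p=1, q=1, r=0: 1
p=1, q=1, r=1: 0
Satisfying count = 3

3


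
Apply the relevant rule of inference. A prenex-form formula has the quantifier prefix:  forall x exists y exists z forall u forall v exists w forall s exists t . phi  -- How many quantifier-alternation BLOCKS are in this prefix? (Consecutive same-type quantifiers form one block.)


Quantifier-type sequence: A E E A A E A E  (A=forall, E=exists)
Group into maximal same-type runs:
  Ax1 | Ex2 | Ax2 | Ex1 | Ax1 | Ex1
Number of blocks = 6

6


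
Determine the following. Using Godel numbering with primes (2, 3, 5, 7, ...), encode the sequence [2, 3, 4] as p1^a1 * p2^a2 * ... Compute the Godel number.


Encode each element as an exponent of the corresponding prime:
  2^2 = 4
  3^3 = 27
  5^4 = 625
Product = 4 * 27 * 625 = 67500

67500


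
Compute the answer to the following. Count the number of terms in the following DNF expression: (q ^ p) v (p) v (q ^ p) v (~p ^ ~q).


A DNF formula is a disjunction of terms (conjunctions).
Terms are separated by v.
Counting the disjuncts: 4 terms.

4


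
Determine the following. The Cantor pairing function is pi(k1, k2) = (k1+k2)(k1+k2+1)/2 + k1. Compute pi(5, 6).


k1 + k2 = 11
(k1+k2)(k1+k2+1)/2 = 11 * 12 / 2 = 66
pi = 66 + 5 = 71

71


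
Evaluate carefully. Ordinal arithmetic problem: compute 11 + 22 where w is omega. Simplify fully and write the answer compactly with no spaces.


Compute 11 + 22.
Ordinal + is associative but NOT commutative; for finite n>0, n + w = w but w + n stays w+n.
Both operands finite; ordinal + agrees with natural +: 11 + 22 = 33.
Result = 33

33


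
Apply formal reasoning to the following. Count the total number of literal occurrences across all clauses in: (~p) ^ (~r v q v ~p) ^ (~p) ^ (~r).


Counting literals in each clause:
Clause 1: 1 literal(s)
Clause 2: 3 literal(s)
Clause 3: 1 literal(s)
Clause 4: 1 literal(s)
Total = 6

6


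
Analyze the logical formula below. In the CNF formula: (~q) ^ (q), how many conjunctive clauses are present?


A CNF formula is a conjunction of clauses.
Clauses are separated by ^.
Counting the conjuncts: 2 clauses.

2


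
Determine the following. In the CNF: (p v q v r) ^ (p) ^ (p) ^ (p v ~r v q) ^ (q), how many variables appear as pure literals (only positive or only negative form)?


Check each variable for pure literal status:
p: pure positive
q: pure positive
r: mixed (not pure)
Pure literal count = 2

2


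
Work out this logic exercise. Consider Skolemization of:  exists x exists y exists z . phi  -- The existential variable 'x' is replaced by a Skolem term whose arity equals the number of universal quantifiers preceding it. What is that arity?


Quantifier prefix: exists x exists y exists z
'x' is existentially quantified at position 1.
No universal quantifiers precede it.
Skolem function arity = 0 (a Skolem constant)

0


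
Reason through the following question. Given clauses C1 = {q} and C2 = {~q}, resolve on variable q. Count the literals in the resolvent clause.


Remove q from C1 and ~q from C2.
C1 remainder: {}
C2 remainder: {}
Union (resolvent): {} (empty clause)
Resolvent has 0 literal(s).

0


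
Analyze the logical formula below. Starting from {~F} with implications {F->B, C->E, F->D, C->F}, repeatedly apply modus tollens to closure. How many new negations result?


Initial negated facts: {~F}
Apply modus tollens to closure:
  ~F and C->F  =>  ~C
Final negated: {~C, ~F}
New negations: {~C}
Count = 1

1


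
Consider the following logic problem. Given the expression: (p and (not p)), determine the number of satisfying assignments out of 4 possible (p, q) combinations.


Check all 4 assignments:
p=0, q=0: 0
p=0, q=1: 0
p=1, q=0: 0
p=1, q=1: 0
Count of True = 0

0


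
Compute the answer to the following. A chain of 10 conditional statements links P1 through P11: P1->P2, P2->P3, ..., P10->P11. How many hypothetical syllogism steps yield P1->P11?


With 10 implications in a chain connecting 11 propositions:
P1->P2, P2->P3, ..., P10->P11
Steps needed = (number of implications) - 1 = 10 - 1 = 9

9


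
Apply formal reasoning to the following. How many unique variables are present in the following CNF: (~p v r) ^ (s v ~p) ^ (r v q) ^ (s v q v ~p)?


Identify each variable that appears in the formula.
Variables found: p, q, r, s
Count = 4

4


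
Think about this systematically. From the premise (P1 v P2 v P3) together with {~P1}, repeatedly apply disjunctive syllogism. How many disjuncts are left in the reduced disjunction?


Original disjuncts (3): P1, P2, P3
Negated (eliminate): ~P1
Remaining disjuncts: P2, P3
Count = 3 - 1 = 2

2


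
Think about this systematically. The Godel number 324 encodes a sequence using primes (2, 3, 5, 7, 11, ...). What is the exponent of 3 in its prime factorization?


Factorize 324 by dividing by 3 repeatedly.
Division steps: 3 divides 324 exactly 4 time(s).
Exponent of 3 = 4

4


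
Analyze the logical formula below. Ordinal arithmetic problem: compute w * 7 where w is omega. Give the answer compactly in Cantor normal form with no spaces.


Compute w * 7.
Ordinal * is associative and left-distributive over +, but NOT commutative; for finite n>1, n*w = w but w*n stays w*n.
w * 7 means 7 copies of w concatenated: w*7.
Result = w*7

w*7


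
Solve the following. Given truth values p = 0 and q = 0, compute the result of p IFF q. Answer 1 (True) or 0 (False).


p = 0, q = 0
Operation: p IFF q
Evaluate: 0 IFF 0 = 1

1


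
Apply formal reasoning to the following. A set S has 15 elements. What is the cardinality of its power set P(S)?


The power set of a set with n elements has 2^n elements.
|P(S)| = 2^15 = 32768

32768


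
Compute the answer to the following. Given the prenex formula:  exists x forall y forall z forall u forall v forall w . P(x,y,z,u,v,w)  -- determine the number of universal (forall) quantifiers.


Quantifier prefix: exists x forall y forall z forall u forall v forall w
Mark each quantifier type:
  E U U U U U
Universal count = 5, Existential count = 1
Asked for universal (forall) quantifiers: 5

5


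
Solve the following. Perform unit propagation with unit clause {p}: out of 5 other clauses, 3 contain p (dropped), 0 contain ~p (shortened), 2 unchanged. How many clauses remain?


Satisfied (removed): 3
Shortened (remain): 0
Unchanged (remain): 2
Remaining = 0 + 2 = 2

2


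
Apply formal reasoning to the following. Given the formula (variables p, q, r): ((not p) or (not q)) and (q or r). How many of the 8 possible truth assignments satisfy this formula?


Evaluate all 8 assignments for p, q, r:
p=0, q=0, r=0: 0
p=0, q=0, r=1: 1
p=0, q=1, r=0: 1
p=0, q=1, r=1: 1
p=1, q=0, r=0: 0
p=1, q=0, r=1: 1
p=1, q=1, r=0: 0
p=1, q=1, r=1: 0
Satisfying count = 4

4


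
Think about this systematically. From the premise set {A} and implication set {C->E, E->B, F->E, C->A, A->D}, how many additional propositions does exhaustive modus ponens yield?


Initial facts: {A}
Apply modus ponens to closure:
  A and A->D  =>  D
Final known: {A, D}
New propositions: {D}
Count = 1

1


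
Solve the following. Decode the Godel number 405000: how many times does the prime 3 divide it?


Factorize 405000 by dividing by 3 repeatedly.
Division steps: 3 divides 405000 exactly 4 time(s).
Exponent of 3 = 4

4


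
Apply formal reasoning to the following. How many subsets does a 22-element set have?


The power set of a set with n elements has 2^n elements.
|P(S)| = 2^22 = 4194304

4194304


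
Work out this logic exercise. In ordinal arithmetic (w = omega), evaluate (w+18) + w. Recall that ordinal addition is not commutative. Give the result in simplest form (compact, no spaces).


Compute (w+18) + w.
Ordinal + is associative but NOT commutative; for finite n>0, n + w = w but w + n stays w+n.
(w+18) + w = w + (18+w) = w + w = w*2 (the finite tail 18 is absorbed by the right w).
Result = w*2

w*2


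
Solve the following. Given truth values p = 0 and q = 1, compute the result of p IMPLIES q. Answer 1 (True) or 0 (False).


p = 0, q = 1
Operation: p IMPLIES q
Evaluate: 0 IMPLIES 1 = 1

1


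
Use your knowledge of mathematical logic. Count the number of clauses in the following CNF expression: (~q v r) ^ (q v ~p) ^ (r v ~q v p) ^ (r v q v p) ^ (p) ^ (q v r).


A CNF formula is a conjunction of clauses.
Clauses are separated by ^.
Counting the conjuncts: 6 clauses.

6


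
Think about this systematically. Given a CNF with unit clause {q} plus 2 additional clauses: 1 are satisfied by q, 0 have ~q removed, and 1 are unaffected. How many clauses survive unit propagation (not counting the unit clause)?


Satisfied (removed): 1
Shortened (remain): 0
Unchanged (remain): 1
Remaining = 0 + 1 = 1

1


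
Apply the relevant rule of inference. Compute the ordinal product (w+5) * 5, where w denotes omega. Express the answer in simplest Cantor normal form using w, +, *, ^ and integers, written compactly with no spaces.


Compute (w+5) * 5.
Ordinal * is associative and left-distributive over +, but NOT commutative; for finite n>1, n*w = w but w*n stays w*n.
(w+5) * 5 = (w+5) repeated 5 times. Each intermediate +5 is absorbed by the following w; only the last survives: w*5+5.
Result = w*5+5

w*5+5


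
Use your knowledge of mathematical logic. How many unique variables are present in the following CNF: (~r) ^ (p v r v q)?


Identify each variable that appears in the formula.
Variables found: p, q, r
Count = 3

3


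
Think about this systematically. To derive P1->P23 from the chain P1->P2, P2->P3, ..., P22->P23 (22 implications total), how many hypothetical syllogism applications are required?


With 22 implications in a chain connecting 23 propositions:
P1->P2, P2->P3, ..., P22->P23
Steps needed = (number of implications) - 1 = 22 - 1 = 21

21


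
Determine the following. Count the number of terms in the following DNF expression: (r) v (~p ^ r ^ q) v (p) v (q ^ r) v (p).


A DNF formula is a disjunction of terms (conjunctions).
Terms are separated by v.
Counting the disjuncts: 5 terms.

5


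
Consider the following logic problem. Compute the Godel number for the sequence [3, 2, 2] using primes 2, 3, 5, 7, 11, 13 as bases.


Encode each element as an exponent of the corresponding prime:
  2^3 = 8
  3^2 = 9
  5^2 = 25
Product = 8 * 9 * 25 = 1800

1800


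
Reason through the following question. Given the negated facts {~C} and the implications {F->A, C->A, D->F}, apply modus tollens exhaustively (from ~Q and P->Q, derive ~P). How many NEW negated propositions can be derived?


Initial negated facts: {~C}
Apply modus tollens to closure:
  (no implication fires)
Final negated: {~C}
New negations: {(none)}
Count = 0

0


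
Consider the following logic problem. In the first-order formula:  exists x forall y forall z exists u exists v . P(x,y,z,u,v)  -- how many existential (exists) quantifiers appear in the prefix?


Quantifier prefix: exists x forall y forall z exists u exists v
Mark each quantifier type:
  E U U E E
Universal count = 2, Existential count = 3
Asked for existential (exists) quantifiers: 3

3


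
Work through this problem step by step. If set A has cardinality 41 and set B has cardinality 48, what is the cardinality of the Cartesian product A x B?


The Cartesian product A x B contains all ordered pairs (a, b).
|A x B| = |A| * |B| = 41 * 48 = 1968

1968


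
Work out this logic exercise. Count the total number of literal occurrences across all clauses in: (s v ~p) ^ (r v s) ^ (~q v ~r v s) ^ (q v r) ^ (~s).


Counting literals in each clause:
Clause 1: 2 literal(s)
Clause 2: 2 literal(s)
Clause 3: 3 literal(s)
Clause 4: 2 literal(s)
Clause 5: 1 literal(s)
Total = 10

10


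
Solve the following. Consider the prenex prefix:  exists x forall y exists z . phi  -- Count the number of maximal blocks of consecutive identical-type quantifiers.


Quantifier-type sequence: E A E  (A=forall, E=exists)
Group into maximal same-type runs:
  Ex1 | Ax1 | Ex1
Number of blocks = 3

3


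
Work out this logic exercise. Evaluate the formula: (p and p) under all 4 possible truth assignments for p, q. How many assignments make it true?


Check all 4 assignments:
p=0, q=0: 0
p=0, q=1: 0
p=1, q=0: 1
p=1, q=1: 1
Count of True = 2

2


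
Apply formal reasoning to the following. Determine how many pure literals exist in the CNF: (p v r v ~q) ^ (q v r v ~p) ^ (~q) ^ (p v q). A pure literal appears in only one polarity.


Check each variable for pure literal status:
p: mixed (not pure)
q: mixed (not pure)
r: pure positive
Pure literal count = 1

1


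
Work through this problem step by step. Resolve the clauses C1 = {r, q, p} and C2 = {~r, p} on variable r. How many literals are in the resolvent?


Remove r from C1 and ~r from C2.
C1 remainder: {q, p}
C2 remainder: {p}
Union (resolvent): {p, q}
Resolvent has 2 literal(s).

2


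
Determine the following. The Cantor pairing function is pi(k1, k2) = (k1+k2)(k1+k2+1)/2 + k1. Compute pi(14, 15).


k1 + k2 = 29
(k1+k2)(k1+k2+1)/2 = 29 * 30 / 2 = 435
pi = 435 + 14 = 449

449


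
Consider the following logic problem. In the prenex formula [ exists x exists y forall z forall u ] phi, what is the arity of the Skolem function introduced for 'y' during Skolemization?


Quantifier prefix: exists x exists y forall z forall u
'y' is existentially quantified at position 2.
No universal quantifiers precede it.
Skolem function arity = 0 (a Skolem constant)

0


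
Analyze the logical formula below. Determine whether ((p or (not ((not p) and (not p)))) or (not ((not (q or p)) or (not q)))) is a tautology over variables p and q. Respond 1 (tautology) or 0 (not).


Check all 4 assignments:
p=0, q=0: 0
p=0, q=1: 1
p=1, q=0: 1
p=1, q=1: 1
Satisfying count = 3/4.
Tautology iff count = 4: no.

0


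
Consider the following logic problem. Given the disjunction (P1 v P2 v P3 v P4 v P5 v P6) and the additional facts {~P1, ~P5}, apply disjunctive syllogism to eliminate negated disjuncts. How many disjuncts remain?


Original disjuncts (6): P1, P2, P3, P4, P5, P6
Negated (eliminate): ~P1, ~P5
Remaining disjuncts: P2, P3, P4, P6
Count = 6 - 2 = 4

4


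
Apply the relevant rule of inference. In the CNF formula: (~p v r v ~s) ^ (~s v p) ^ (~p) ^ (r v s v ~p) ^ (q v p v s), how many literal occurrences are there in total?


Counting literals in each clause:
Clause 1: 3 literal(s)
Clause 2: 2 literal(s)
Clause 3: 1 literal(s)
Clause 4: 3 literal(s)
Clause 5: 3 literal(s)
Total = 12

12


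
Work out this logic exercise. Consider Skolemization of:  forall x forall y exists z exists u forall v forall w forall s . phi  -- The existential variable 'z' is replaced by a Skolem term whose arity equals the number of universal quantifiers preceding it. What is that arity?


Quantifier prefix: forall x forall y exists z exists u forall v forall w forall s
'z' is existentially quantified at position 3.
Universal variables preceding it: x, y
Skolem function arity = 2

2


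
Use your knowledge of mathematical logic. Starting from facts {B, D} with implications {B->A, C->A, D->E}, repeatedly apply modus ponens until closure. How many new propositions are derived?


Initial facts: {B, D}
Apply modus ponens to closure:
  B and B->A  =>  A
  D and D->E  =>  E
Final known: {A, B, D, E}
New propositions: {A, E}
Count = 2

2


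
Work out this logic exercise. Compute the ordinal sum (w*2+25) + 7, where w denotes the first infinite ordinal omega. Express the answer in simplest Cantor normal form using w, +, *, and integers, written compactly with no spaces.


Compute (w*2+25) + 7.
Ordinal + is associative but NOT commutative; for finite n>0, n + w = w but w + n stays w+n.
By associativity: (w*2+25) + 7 = w*2 + (25+7) = w*2+32.
Result = w*2+32

w*2+32


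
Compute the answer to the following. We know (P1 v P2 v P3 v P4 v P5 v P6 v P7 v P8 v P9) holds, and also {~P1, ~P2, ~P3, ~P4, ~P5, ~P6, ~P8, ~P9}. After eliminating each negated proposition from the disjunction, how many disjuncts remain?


Original disjuncts (9): P1, P2, P3, P4, P5, P6, P7, P8, P9
Negated (eliminate): ~P1, ~P2, ~P3, ~P4, ~P5, ~P6, ~P8, ~P9
Remaining disjuncts: P7
Count = 9 - 8 = 1

1


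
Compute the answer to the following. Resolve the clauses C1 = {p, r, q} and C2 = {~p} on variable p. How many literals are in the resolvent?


Remove p from C1 and ~p from C2.
C1 remainder: {r, q}
C2 remainder: {}
Union (resolvent): {q, r}
Resolvent has 2 literal(s).

2


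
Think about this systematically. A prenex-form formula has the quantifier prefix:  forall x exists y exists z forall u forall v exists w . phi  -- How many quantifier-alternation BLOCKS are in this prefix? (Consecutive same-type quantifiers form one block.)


Quantifier-type sequence: A E E A A E  (A=forall, E=exists)
Group into maximal same-type runs:
  Ax1 | Ex2 | Ax2 | Ex1
Number of blocks = 4

4


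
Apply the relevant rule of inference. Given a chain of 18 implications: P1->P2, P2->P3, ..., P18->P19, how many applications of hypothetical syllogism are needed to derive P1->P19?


With 18 implications in a chain connecting 19 propositions:
P1->P2, P2->P3, ..., P18->P19
Steps needed = (number of implications) - 1 = 18 - 1 = 17

17


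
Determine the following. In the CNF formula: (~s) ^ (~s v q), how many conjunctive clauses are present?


A CNF formula is a conjunction of clauses.
Clauses are separated by ^.
Counting the conjuncts: 2 clauses.

2


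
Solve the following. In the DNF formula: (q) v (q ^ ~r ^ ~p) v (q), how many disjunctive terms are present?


A DNF formula is a disjunction of terms (conjunctions).
Terms are separated by v.
Counting the disjuncts: 3 terms.

3


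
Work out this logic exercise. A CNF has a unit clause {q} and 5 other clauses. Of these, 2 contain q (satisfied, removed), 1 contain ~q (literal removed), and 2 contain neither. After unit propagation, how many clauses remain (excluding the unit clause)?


Satisfied (removed): 2
Shortened (remain): 1
Unchanged (remain): 2
Remaining = 1 + 2 = 3

3


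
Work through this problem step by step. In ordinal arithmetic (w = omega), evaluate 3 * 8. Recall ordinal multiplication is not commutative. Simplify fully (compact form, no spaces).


Compute 3 * 8.
Ordinal * is associative and left-distributive over +, but NOT commutative; for finite n>1, n*w = w but w*n stays w*n.
Both finite; ordinal * agrees with natural *: 3 * 8 = 24.
Result = 24

24


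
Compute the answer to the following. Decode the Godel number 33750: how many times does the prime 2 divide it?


Factorize 33750 by dividing by 2 repeatedly.
Division steps: 2 divides 33750 exactly 1 time(s).
Exponent of 2 = 1

1


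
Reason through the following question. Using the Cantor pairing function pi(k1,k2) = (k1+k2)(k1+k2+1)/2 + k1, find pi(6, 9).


k1 + k2 = 15
(k1+k2)(k1+k2+1)/2 = 15 * 16 / 2 = 120
pi = 120 + 6 = 126

126


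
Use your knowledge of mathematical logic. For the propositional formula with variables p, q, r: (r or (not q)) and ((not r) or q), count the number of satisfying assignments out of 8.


Evaluate all 8 assignments for p, q, r:
p=0, q=0, r=0: 1
p=0, q=0, r=1: 0
p=0, q=1, r=0: 0
p=0, q=1, r=1: 1
p=1, q=0, r=0: 1
p=1, q=0, r=1: 0
p=1, q=1, r=0: 0
p=1, q=1, r=1: 1
Satisfying count = 4

4


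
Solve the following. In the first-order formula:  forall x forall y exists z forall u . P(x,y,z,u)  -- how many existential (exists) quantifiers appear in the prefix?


Quantifier prefix: forall x forall y exists z forall u
Mark each quantifier type:
  U U E U
Universal count = 3, Existential count = 1
Asked for existential (exists) quantifiers: 1

1


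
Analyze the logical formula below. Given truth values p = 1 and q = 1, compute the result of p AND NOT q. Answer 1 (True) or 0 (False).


p = 1, q = 1
Operation: p AND NOT q
Evaluate: 1 AND NOT 1 = 0

0


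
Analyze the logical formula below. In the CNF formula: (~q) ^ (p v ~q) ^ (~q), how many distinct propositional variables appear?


Identify each variable that appears in the formula.
Variables found: p, q
Count = 2

2


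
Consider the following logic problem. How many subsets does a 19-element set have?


The power set of a set with n elements has 2^n elements.
|P(S)| = 2^19 = 524288

524288


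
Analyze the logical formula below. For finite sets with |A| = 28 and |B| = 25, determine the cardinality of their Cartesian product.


The Cartesian product A x B contains all ordered pairs (a, b).
|A x B| = |A| * |B| = 28 * 25 = 700

700


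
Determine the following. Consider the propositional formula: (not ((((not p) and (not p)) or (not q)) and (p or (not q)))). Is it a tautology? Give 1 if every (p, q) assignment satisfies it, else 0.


Check all 4 assignments:
p=0, q=0: 0
p=0, q=1: 1
p=1, q=0: 0
p=1, q=1: 1
Satisfying count = 2/4.
Tautology iff count = 4: no.

0


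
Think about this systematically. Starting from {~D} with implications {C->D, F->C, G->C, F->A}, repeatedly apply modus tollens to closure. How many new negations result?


Initial negated facts: {~D}
Apply modus tollens to closure:
  ~D and C->D  =>  ~C
  ~C and F->C  =>  ~F
  ~C and G->C  =>  ~G
Final negated: {~C, ~D, ~F, ~G}
New negations: {~C, ~F, ~G}
Count = 3

3


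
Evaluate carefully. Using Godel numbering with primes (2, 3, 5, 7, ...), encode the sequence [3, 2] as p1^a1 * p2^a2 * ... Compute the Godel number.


Encode each element as an exponent of the corresponding prime:
  2^3 = 8
  3^2 = 9
Product = 8 * 9 = 72

72


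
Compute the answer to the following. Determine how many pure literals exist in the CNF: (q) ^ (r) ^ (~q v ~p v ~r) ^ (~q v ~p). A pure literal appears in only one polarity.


Check each variable for pure literal status:
p: pure negative
q: mixed (not pure)
r: mixed (not pure)
Pure literal count = 1

1


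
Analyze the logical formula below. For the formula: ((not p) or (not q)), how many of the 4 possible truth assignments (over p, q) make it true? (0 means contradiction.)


Check all 4 assignments:
p=0, q=0: 1
p=0, q=1: 1
p=1, q=0: 1
p=1, q=1: 0
Count of True = 3

3


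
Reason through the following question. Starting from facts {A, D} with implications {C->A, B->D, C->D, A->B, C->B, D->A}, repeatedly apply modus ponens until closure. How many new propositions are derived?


Initial facts: {A, D}
Apply modus ponens to closure:
  A and A->B  =>  B
Final known: {A, B, D}
New propositions: {B}
Count = 1

1


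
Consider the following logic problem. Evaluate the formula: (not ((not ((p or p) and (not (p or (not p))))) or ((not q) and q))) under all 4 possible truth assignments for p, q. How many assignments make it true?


Check all 4 assignments:
p=0, q=0: 0
p=0, q=1: 0
p=1, q=0: 0
p=1, q=1: 0
Count of True = 0

0


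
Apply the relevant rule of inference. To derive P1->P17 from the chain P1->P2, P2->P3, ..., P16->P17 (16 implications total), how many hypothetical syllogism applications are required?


With 16 implications in a chain connecting 17 propositions:
P1->P2, P2->P3, ..., P16->P17
Steps needed = (number of implications) - 1 = 16 - 1 = 15

15


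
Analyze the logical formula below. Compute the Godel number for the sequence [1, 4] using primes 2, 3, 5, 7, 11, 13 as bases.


Encode each element as an exponent of the corresponding prime:
  2^1 = 2
  3^4 = 81
Product = 2 * 81 = 162

162


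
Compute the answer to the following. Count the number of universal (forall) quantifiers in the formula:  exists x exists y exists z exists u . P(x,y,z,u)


Quantifier prefix: exists x exists y exists z exists u
Mark each quantifier type:
  E E E E
Universal count = 0, Existential count = 4
Asked for universal (forall) quantifiers: 0

0


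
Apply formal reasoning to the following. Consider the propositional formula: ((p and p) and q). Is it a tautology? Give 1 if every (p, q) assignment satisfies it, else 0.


Check all 4 assignments:
p=0, q=0: 0
p=0, q=1: 0
p=1, q=0: 0
p=1, q=1: 1
Satisfying count = 1/4.
Tautology iff count = 4: no.

0


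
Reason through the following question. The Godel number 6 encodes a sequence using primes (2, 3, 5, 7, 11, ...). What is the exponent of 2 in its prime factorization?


Factorize 6 by dividing by 2 repeatedly.
Division steps: 2 divides 6 exactly 1 time(s).
Exponent of 2 = 1

1


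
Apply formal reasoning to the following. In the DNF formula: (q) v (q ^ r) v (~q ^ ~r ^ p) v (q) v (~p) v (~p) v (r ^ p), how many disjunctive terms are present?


A DNF formula is a disjunction of terms (conjunctions).
Terms are separated by v.
Counting the disjuncts: 7 terms.

7


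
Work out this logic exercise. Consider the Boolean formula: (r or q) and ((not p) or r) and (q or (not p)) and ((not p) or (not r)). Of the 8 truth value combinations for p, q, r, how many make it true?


Evaluate all 8 assignments for p, q, r:
p=0, q=0, r=0: 0
p=0, q=0, r=1: 1
p=0, q=1, r=0: 1
p=0, q=1, r=1: 1
p=1, q=0, r=0: 0
p=1, q=0, r=1: 0
p=1, q=1, r=0: 0
p=1, q=1, r=1: 0
Satisfying count = 3

3


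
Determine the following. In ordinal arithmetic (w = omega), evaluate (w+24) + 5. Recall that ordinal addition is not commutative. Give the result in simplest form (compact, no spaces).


Compute (w+24) + 5.
Ordinal + is associative but NOT commutative; for finite n>0, n + w = w but w + n stays w+n.
By associativity: (w+24) + 5 = w + (24+5) = w+29.
Result = w+29

w+29


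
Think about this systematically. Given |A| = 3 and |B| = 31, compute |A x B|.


The Cartesian product A x B contains all ordered pairs (a, b).
|A x B| = |A| * |B| = 3 * 31 = 93

93


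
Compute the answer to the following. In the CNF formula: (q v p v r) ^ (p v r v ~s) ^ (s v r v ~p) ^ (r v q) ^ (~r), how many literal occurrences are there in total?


Counting literals in each clause:
Clause 1: 3 literal(s)
Clause 2: 3 literal(s)
Clause 3: 3 literal(s)
Clause 4: 2 literal(s)
Clause 5: 1 literal(s)
Total = 12

12


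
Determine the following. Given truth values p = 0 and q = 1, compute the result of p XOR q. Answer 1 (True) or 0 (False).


p = 0, q = 1
Operation: p XOR q
Evaluate: 0 XOR 1 = 1

1


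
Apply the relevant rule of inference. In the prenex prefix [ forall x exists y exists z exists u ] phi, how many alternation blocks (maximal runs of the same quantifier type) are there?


Quantifier-type sequence: A E E E  (A=forall, E=exists)
Group into maximal same-type runs:
  Ax1 | Ex3
Number of blocks = 2

2


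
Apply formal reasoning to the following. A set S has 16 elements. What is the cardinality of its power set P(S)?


The power set of a set with n elements has 2^n elements.
|P(S)| = 2^16 = 65536

65536


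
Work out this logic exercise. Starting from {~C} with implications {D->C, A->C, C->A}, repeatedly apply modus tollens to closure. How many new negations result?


Initial negated facts: {~C}
Apply modus tollens to closure:
  ~C and D->C  =>  ~D
  ~C and A->C  =>  ~A
Final negated: {~A, ~C, ~D}
New negations: {~A, ~D}
Count = 2

2


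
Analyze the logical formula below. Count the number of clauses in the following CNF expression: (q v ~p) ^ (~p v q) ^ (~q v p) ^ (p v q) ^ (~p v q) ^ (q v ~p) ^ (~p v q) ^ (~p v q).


A CNF formula is a conjunction of clauses.
Clauses are separated by ^.
Counting the conjuncts: 8 clauses.

8


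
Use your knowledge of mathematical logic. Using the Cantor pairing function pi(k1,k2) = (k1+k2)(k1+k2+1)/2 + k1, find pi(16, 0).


k1 + k2 = 16
(k1+k2)(k1+k2+1)/2 = 16 * 17 / 2 = 136
pi = 136 + 16 = 152

152


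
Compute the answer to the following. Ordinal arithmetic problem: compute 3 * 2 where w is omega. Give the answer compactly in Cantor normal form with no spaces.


Compute 3 * 2.
Ordinal * is associative and left-distributive over +, but NOT commutative; for finite n>1, n*w = w but w*n stays w*n.
Both finite; ordinal * agrees with natural *: 3 * 2 = 6.
Result = 6

6


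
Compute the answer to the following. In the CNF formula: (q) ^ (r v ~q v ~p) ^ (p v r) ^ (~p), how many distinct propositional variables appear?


Identify each variable that appears in the formula.
Variables found: p, q, r
Count = 3

3


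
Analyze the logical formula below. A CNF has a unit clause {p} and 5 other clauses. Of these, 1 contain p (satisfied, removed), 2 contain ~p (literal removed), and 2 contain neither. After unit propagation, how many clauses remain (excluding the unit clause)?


Satisfied (removed): 1
Shortened (remain): 2
Unchanged (remain): 2
Remaining = 2 + 2 = 4

4
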